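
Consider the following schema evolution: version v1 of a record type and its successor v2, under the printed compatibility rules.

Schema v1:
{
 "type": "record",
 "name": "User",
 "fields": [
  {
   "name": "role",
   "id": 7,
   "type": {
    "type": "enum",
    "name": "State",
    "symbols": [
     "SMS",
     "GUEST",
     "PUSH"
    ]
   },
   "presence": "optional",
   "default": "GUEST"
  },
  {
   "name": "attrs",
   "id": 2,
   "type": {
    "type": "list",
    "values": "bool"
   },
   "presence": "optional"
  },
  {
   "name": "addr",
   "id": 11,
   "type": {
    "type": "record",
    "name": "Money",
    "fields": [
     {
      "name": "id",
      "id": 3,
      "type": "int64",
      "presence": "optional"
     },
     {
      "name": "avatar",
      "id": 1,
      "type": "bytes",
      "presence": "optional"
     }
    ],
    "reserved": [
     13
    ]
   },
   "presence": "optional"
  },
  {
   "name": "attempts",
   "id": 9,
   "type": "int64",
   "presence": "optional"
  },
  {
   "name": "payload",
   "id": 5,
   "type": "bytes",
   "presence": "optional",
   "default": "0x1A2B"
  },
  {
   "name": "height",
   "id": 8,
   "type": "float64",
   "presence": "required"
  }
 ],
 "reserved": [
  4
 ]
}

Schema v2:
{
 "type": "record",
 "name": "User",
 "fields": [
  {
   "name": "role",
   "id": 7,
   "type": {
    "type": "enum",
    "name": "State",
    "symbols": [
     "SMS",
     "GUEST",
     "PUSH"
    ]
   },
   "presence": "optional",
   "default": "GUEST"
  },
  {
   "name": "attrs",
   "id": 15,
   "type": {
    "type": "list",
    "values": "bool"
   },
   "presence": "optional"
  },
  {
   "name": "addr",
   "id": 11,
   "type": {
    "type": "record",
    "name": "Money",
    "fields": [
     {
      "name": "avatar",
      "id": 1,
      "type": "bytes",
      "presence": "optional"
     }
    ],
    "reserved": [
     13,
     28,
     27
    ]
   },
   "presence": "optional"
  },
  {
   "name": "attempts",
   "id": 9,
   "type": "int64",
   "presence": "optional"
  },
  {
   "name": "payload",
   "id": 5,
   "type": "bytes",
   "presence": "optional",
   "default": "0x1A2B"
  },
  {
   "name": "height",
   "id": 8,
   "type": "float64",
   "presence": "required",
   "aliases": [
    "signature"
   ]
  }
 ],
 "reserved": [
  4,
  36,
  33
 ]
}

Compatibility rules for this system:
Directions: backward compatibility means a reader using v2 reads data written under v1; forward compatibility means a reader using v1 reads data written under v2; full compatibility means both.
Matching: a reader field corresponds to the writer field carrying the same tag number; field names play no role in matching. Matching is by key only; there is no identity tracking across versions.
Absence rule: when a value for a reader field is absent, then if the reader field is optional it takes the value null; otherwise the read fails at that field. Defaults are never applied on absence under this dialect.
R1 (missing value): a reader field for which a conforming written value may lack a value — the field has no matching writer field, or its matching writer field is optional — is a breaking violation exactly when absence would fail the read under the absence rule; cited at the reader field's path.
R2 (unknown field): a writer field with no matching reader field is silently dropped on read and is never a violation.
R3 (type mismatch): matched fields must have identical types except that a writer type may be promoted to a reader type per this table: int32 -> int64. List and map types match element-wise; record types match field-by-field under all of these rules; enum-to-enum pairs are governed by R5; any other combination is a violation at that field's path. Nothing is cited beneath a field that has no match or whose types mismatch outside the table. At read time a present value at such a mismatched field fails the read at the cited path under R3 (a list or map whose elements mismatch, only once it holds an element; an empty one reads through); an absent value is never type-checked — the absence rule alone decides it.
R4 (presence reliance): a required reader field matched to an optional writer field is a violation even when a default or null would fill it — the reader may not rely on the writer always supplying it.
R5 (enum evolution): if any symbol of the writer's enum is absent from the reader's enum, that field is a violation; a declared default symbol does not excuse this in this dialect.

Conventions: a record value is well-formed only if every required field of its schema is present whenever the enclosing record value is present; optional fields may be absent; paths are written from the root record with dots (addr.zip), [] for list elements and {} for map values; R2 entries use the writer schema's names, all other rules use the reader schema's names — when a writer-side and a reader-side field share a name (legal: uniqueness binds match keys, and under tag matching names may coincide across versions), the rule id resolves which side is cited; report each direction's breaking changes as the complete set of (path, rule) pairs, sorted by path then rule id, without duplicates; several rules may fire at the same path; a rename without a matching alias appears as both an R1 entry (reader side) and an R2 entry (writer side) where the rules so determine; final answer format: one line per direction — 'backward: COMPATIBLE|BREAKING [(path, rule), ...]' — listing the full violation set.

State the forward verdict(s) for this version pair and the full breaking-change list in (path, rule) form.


forward: COMPATIBLE []

in User below, arrows point writer -> reader
checking forward for User: reader v1 against writer v2:
  writer optional, State -> State: reader role maps from writer role
  attrs: no writer match
  writer optional, Money -> Money: reader addr maps from writer addr
  writer optional, int64 -> int64: reader attempts maps from writer attempts
  writer optional, bytes -> bytes: reader payload maps from writer payload
  writer required, float64 -> float64: reader height maps from writer height
  writer attrs: unknown to reader
  addr.id: no writer match
  writer optional, bytes -> bytes: reader addr.avatar maps from writer addr.avatar
  => no violations; forward on User: COMPATIBLE
the other User changes do not affect what is asked:
  removed field id from record Money -> no rule fires on it in User's dialect; the asked verdict holds
  field attrs in record User: tag 2 changed to 15 -> no rule fires on it in User's dialect; the asked verdict holds


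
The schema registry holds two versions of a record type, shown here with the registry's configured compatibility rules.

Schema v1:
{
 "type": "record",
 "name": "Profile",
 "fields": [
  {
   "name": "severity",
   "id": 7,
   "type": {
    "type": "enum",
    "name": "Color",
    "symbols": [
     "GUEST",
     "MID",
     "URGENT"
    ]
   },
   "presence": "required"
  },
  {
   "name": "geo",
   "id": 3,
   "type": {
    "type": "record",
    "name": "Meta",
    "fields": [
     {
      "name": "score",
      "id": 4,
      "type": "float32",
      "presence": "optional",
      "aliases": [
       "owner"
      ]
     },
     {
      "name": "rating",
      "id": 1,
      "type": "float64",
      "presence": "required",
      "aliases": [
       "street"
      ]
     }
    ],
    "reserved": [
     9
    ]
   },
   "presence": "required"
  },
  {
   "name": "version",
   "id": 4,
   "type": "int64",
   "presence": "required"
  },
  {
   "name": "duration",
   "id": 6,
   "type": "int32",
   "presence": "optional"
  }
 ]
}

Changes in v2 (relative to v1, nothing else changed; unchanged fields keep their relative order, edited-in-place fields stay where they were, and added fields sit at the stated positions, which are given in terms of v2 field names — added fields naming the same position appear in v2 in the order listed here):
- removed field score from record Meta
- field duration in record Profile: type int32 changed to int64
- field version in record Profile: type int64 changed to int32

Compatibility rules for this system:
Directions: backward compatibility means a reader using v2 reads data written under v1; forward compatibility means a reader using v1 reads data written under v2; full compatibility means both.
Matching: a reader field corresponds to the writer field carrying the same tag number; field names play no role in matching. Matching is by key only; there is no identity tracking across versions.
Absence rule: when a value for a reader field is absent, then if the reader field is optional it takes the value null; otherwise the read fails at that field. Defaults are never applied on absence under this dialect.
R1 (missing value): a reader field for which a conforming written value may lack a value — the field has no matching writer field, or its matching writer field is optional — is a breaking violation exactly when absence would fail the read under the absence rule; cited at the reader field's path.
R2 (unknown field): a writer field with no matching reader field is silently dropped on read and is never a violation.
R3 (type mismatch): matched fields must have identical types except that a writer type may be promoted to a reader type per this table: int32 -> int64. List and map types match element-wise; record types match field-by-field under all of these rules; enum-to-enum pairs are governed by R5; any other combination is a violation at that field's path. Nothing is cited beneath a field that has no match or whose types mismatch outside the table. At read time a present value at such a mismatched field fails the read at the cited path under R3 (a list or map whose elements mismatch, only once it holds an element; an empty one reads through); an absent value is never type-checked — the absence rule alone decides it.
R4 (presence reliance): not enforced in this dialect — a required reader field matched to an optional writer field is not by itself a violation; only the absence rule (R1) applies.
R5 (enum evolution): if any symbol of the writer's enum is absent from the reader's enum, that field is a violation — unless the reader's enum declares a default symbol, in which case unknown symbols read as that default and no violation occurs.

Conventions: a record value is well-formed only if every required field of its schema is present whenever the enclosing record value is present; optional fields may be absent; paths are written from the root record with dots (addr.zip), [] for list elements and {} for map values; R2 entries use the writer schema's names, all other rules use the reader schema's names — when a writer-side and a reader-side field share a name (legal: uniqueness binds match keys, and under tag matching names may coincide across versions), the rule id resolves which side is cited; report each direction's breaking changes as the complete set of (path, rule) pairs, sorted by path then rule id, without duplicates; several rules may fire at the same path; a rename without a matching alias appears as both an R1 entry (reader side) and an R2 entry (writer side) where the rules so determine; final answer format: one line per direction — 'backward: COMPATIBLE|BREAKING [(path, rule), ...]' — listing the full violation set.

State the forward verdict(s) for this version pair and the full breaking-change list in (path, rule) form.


forward: BREAKING [(duration, R3)]

the writer's type comes first in each Profile pair
checking forward for Profile: reader v1 against writer v2:
  Color -> Color, writer required: severity aligns to severity
  Meta -> Meta, writer required: geo aligns to geo
  int32 -> int64, writer required: version aligns to version
  int64 -> int32, writer optional: duration aligns to duration
  geo.score has no writer counterpart
  float64 -> float64, writer required: geo.rating aligns to geo.rating
  rule R3 violated at duration
  forward on Profile therefore BREAKING (1)
checking off the Profile differences that do not matter here:
  removed field score from record Meta -> no rule fires on it in Profile's dialect; the asked verdict holds
  field version in record Profile: type int64 changed to int32 -> its effect on Profile is confined to the backward direction, not asked


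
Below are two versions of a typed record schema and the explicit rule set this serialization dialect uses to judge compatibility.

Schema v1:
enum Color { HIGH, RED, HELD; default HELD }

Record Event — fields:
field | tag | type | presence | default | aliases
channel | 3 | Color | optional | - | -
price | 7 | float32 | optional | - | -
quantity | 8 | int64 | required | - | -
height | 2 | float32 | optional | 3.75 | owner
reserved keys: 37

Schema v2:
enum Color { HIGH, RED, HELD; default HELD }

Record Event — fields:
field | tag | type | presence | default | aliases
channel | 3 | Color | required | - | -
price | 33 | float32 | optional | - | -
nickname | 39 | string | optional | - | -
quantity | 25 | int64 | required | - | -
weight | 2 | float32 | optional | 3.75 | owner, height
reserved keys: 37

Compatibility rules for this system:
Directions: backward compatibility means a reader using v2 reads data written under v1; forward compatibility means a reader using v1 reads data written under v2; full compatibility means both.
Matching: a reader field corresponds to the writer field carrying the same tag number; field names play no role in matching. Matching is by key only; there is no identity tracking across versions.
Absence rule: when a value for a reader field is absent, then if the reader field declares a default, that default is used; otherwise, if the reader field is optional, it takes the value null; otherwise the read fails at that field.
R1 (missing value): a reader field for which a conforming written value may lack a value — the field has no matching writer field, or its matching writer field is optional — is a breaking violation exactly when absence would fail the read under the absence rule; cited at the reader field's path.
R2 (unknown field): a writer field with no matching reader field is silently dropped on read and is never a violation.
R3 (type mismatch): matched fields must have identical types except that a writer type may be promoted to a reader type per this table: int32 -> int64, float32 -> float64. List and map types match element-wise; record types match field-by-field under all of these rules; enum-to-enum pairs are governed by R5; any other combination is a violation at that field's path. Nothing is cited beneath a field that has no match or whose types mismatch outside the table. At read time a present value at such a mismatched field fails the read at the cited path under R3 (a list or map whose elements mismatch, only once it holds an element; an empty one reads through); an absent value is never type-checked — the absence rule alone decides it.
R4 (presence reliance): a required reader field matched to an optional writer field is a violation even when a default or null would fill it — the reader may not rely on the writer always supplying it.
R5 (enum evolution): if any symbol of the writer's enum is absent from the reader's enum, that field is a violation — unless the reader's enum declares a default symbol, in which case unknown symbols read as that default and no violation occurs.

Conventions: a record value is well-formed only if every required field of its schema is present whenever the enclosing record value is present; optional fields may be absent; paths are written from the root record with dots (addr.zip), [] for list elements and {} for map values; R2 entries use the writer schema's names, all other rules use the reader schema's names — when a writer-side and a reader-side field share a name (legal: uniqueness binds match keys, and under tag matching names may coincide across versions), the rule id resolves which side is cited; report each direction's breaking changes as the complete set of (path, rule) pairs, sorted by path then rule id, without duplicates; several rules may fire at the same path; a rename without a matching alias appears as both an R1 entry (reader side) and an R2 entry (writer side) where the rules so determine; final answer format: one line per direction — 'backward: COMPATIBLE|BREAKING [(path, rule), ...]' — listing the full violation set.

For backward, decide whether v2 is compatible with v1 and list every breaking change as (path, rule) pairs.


backward: BREAKING [(channel, R1), (channel, R4), (quantity, R1)]

in Event below, arrows point writer -> reader
backward on Event — v2 reading data written by v1:
  channel: Color -> Color, writer optional; from channel
  price: no writer-side match
  nickname: no writer-side match
  quantity: no writer-side match
  weight: float32 -> float32, writer optional; from height
  leftover writer field: price
  leftover writer field: quantity
  breaking: (channel, R1)
  breaking: (channel, R4)
  breaking: (quantity, R1)
  backward on Event therefore BREAKING (3)
diffs on Event not affecting the asked answer:
  renamed field height to weight in record Event (alias height declared on the renamed field) -> no rule fires on it in Event's dialect; the asked verdict holds
  field price in record Event: tag 7 changed to 33 -> no rule fires on it in Event's dialect; the asked verdict holds
  added field nickname to record Event: optional string, tag 39 (in v2 it sits immediately before quantity) -> no rule fires on it in Event's dialect; the asked verdict holds


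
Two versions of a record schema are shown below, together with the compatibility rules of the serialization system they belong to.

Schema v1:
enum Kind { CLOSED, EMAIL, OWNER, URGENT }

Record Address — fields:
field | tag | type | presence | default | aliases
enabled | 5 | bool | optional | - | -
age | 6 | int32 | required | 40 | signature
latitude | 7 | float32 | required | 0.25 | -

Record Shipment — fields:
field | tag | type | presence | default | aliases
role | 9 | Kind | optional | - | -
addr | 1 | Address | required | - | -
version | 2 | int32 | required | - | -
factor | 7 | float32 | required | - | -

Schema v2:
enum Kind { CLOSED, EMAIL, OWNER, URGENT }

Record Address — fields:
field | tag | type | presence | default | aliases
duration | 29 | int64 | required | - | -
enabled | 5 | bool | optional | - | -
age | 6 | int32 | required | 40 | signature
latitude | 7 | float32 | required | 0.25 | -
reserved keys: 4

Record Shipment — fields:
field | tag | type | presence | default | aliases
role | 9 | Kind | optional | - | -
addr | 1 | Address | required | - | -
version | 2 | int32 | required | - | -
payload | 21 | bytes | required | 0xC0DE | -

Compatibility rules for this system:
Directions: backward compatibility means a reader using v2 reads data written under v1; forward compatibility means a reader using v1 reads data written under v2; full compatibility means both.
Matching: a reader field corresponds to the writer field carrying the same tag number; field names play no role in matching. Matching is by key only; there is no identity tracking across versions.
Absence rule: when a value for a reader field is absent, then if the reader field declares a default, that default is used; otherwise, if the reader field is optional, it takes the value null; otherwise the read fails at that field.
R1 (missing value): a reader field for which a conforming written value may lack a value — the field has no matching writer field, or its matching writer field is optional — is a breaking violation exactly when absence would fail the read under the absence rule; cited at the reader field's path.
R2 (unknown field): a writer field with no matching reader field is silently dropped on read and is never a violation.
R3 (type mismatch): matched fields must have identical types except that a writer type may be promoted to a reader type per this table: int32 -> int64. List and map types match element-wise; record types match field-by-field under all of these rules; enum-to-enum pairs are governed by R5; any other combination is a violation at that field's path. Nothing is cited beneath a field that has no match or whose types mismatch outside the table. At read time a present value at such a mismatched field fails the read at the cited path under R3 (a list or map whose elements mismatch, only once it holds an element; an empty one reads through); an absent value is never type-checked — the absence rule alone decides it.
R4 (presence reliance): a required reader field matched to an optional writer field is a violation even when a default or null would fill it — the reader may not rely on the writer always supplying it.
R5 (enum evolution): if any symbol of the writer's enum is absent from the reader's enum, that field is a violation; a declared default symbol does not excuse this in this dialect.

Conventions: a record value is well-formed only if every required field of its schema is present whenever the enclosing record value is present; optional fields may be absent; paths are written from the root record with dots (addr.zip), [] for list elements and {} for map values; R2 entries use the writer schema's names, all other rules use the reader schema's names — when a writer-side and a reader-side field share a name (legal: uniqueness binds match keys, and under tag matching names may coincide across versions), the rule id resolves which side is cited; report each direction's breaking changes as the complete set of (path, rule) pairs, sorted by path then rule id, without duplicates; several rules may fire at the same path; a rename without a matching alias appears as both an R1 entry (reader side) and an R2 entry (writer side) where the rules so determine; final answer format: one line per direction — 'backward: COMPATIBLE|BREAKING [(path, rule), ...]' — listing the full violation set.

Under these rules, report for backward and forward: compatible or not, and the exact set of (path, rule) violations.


backward: BREAKING [(addr.duration, R1)]; forward: BREAKING [(factor, R1)]

arrows below run writer -> reader for Shipment
backward pass over Shipment, reader schema v2, writer schema v1:
  writer optional, Kind -> Kind: reader role maps from writer role
  writer required, Address -> Address: reader addr maps from writer addr
  writer required, int32 -> int32: reader version maps from writer version
  payload: no writer-side match
  factor (writer side), unknown to reader
  addr.duration: no writer-side match
  writer optional, bool -> bool: reader addr.enabled maps from writer addr.enabled
  writer required, int32 -> int32: reader addr.age maps from writer addr.age
  writer required, float32 -> float32: reader addr.latitude maps from writer addr.latitude
  violation R1 at addr.duration
  => backward verdict for Shipment: BREAKING, 1 violation(s)
forward pass over Shipment, reader schema v1, writer schema v2:
  writer optional, Kind -> Kind: reader role maps from writer role
  writer required, Address -> Address: reader addr maps from writer addr
  writer required, int32 -> int32: reader version maps from writer version
  factor: no writer-side match
  payload (writer side), unknown to reader
  writer optional, bool -> bool: reader addr.enabled maps from writer addr.enabled
  writer required, int32 -> int32: reader addr.age maps from writer addr.age
  writer required, float32 -> float32: reader addr.latitude maps from writer addr.latitude
  addr.duration (writer side), unknown to reader
  violation R1 at factor
  => forward verdict for Shipment: BREAKING, 1 violation(s)


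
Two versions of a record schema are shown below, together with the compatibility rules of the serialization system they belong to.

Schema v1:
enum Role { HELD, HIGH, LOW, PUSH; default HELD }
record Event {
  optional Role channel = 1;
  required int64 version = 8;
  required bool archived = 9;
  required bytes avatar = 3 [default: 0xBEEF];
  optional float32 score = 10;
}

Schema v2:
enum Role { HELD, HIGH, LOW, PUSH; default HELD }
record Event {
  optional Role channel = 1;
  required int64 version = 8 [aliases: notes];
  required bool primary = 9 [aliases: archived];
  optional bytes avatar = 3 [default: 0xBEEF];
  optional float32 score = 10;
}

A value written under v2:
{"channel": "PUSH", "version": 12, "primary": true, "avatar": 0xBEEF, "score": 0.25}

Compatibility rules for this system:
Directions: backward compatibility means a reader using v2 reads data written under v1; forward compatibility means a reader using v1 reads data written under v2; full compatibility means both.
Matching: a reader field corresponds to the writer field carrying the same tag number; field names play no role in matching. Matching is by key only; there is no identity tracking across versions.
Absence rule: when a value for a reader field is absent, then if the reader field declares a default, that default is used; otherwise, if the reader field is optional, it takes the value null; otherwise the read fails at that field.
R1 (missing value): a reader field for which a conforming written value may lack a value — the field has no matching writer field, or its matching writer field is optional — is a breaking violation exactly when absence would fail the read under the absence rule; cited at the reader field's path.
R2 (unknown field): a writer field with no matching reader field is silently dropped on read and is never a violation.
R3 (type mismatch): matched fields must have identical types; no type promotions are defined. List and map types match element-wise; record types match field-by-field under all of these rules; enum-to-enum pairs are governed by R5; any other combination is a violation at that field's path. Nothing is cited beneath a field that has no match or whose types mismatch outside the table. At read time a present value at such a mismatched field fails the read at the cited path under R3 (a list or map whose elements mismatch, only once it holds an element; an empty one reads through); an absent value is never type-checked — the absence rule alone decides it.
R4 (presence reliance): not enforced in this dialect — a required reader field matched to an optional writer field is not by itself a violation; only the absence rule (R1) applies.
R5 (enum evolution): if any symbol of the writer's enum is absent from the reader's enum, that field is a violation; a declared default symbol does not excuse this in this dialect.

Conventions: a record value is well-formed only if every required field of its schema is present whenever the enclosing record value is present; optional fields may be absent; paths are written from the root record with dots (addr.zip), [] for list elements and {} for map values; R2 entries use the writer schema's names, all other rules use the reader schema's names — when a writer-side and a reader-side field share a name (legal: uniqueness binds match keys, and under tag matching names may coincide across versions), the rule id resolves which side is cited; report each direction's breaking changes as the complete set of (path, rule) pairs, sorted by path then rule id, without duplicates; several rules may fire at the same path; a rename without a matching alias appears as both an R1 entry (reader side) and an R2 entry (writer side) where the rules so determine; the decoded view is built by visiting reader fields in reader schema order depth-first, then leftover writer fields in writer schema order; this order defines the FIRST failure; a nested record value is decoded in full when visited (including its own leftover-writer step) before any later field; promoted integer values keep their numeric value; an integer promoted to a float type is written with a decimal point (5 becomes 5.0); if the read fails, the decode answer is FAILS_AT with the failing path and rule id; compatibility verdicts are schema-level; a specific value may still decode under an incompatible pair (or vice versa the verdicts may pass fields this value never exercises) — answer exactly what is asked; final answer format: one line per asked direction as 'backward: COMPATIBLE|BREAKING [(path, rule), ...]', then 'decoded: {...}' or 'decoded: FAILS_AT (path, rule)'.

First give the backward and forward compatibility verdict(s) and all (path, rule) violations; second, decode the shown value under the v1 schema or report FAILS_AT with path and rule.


in Event below, arrows point writer -> reader
backward pass over Event, reader schema v2, writer schema v1:
  Role -> Role, writer optional: channel aligns to channel
  int64 -> int64, writer required: version aligns to version
  bool -> bool, writer required: primary aligns to archived
  bytes -> bytes, writer required: avatar aligns to avatar
  float32 -> float32, writer optional: score aligns to score
  => no violations; backward on Event: COMPATIBLE
forward pass over Event, reader schema v1, writer schema v2:
  Role -> Role, writer optional: channel aligns to channel
  int64 -> int64, writer required: version aligns to version
  bool -> bool, writer required: archived aligns to primary
  bytes -> bytes, writer optional: avatar aligns to avatar
  float32 -> float32, writer optional: score aligns to score
  => no violations; forward on Event: COMPATIBLE
decode walk for Event under reader schema v1:
  channel := "PUSH"
  version := 12
  archived := true (from writer primary)
  avatar := 0xBEEF
  score := 0.25
  => decoded: {"channel": "PUSH", "version": 12, "archived": true, "avatar": 0xBEEF, "score": 0.25}

backward: COMPATIBLE []; forward: COMPATIBLE []; decoded: {"channel": "PUSH", "version": 12, "archived": true, "avatar": 0xBEEF, "score": 0.25}


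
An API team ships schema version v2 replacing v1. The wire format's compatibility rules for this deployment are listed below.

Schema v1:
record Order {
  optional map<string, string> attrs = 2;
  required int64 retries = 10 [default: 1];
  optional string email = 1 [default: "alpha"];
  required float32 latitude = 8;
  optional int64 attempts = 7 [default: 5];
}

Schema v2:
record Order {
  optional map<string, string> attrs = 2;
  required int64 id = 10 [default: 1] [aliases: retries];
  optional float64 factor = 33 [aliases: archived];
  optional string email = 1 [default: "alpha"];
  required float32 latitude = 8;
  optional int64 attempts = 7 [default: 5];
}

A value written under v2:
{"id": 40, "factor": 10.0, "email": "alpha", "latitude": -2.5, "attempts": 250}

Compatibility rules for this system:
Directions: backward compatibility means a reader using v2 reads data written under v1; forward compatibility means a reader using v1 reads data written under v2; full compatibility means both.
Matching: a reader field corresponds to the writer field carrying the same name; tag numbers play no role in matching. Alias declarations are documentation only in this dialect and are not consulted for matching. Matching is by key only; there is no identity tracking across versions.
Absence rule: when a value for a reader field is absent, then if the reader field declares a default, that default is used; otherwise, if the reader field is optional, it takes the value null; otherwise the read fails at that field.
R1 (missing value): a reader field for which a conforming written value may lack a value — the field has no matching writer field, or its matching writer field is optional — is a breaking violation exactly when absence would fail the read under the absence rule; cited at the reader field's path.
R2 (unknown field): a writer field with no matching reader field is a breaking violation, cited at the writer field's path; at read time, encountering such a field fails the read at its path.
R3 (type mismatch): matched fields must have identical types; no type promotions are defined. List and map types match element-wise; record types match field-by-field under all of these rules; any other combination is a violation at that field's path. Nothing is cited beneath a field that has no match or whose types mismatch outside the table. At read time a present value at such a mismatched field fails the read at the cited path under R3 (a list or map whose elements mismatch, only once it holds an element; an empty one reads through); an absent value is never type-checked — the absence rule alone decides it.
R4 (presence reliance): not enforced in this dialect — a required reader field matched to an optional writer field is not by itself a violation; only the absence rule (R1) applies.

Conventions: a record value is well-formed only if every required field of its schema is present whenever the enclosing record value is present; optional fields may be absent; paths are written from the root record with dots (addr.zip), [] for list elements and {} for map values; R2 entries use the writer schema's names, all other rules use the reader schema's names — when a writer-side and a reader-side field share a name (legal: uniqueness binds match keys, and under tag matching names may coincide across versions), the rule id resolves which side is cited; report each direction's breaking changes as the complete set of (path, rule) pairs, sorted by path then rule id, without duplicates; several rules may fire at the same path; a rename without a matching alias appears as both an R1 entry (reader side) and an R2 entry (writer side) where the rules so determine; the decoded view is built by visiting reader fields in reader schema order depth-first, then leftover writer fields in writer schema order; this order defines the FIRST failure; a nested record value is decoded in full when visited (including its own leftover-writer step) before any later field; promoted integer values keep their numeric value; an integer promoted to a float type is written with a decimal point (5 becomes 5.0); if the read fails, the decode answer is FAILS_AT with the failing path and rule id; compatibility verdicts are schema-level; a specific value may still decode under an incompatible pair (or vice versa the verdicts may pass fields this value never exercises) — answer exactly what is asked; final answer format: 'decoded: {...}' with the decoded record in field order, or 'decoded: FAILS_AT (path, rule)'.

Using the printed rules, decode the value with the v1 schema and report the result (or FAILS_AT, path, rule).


decoded: FAILS_AT (id, R2)

each type pair in Order: writer, then reader
decode (reader v1):
  attrs := null (not supplied -> null)
  retries := 1 (no value, default fills)
  email := "alpha"
  latitude := -2.5
  attempts := 250
  read fails at id under R2 (unknown field)
  => FAILS_AT (id, R2)
the other Order changes do not affect what is asked:
  added field factor to record Order: optional float64, tag 33 (in v2 it sits immediately before email) -> changes Order's schema-level verdicts only — the decode of this value is the same


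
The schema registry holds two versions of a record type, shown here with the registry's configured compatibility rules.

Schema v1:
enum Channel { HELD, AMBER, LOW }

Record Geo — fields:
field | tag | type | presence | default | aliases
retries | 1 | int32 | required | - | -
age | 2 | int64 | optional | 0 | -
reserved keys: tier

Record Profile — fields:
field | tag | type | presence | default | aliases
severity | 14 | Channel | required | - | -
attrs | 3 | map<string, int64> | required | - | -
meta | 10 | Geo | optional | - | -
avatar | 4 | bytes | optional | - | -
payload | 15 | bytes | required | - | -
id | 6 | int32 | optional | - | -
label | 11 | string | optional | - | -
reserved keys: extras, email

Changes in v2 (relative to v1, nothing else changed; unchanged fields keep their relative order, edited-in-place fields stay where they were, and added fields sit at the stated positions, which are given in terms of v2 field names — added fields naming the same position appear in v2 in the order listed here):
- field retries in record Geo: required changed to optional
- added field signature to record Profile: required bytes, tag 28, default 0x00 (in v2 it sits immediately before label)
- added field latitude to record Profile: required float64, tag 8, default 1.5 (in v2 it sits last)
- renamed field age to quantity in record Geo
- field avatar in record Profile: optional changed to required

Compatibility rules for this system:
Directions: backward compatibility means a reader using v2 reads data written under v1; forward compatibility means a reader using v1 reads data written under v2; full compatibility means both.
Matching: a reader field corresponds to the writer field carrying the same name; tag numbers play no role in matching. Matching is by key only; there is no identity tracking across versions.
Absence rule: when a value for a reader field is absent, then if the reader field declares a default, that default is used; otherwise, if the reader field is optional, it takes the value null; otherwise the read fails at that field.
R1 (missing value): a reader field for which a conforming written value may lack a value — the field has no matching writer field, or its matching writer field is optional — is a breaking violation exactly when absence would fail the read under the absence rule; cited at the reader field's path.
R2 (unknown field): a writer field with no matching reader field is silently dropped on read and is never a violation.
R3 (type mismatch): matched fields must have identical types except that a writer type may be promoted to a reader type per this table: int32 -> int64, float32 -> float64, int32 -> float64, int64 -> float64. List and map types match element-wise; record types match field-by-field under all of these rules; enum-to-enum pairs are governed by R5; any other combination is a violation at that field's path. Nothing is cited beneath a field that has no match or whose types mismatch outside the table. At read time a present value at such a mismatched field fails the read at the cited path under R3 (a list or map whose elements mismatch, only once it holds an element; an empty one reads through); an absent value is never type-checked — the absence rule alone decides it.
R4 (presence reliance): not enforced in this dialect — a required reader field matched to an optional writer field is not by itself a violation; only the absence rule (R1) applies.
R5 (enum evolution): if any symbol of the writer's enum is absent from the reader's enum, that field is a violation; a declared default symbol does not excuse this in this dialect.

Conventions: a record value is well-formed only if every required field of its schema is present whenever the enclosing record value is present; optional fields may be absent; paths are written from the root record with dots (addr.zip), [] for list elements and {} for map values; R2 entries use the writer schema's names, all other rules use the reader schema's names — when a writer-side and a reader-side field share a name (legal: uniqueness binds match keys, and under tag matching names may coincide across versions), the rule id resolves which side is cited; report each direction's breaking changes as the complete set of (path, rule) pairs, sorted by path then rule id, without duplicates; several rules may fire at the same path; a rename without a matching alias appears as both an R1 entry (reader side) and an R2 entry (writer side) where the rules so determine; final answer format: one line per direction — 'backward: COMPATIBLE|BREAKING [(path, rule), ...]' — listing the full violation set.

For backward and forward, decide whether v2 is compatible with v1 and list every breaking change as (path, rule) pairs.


arrows below run writer -> reader for Profile
backward analysis of Profile with v2 as reader and v1 as writer:
  severity: Channel -> Channel, writer required; from severity
  attrs: map<string, int64> -> map<string, int64>, writer required; from attrs
  meta: Geo -> Geo, writer optional; from meta
  avatar: bytes -> bytes, writer optional; from avatar
  payload: bytes -> bytes, writer required; from payload
  id: int32 -> int32, writer optional; from id
  no writer field matches reader signature
  label: string -> string, writer optional; from label
  no writer field matches reader latitude
  meta.retries: int32 -> int32, writer required; from meta.retries
  no writer field matches reader meta.quantity
  meta.age (writer side), unknown to reader
  rule R1 violated at avatar
  => backward verdict for Profile: BREAKING, 1 violation(s)
forward analysis of Profile with v1 as reader and v2 as writer:
  severity: Channel -> Channel, writer required; from severity
  attrs: map<string, int64> -> map<string, int64>, writer required; from attrs
  meta: Geo -> Geo, writer optional; from meta
  avatar: bytes -> bytes, writer required; from avatar
  payload: bytes -> bytes, writer required; from payload
  id: int32 -> int32, writer optional; from id
  label: string -> string, writer optional; from label
  signature (writer side), unknown to reader
  latitude (writer side), unknown to reader
  meta.retries: int32 -> int32, writer optional; from meta.retries
  no writer field matches reader meta.age
  meta.quantity (writer side), unknown to reader
  rule R1 violated at meta.retries
  => forward verdict for Profile: BREAKING, 1 violation(s)

backward: BREAKING [(avatar, R1)]; forward: BREAKING [(meta.retries, R1)]
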